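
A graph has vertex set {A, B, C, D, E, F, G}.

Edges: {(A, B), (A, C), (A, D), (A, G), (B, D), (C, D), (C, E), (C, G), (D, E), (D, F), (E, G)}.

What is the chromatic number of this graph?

C, D, E form a triangle, so at least 3 colors are needed.
A valid assignment using 3 colors: A=blue, B=green, C=green, D=red, E=blue, F=blue, G=red. Every edge joins two different colors.

3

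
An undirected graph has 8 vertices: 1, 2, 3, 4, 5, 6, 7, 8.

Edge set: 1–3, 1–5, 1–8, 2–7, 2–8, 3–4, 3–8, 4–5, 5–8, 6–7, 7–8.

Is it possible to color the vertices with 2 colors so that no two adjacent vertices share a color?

2, 7, 8 are pairwise adjacent, so at least 3 colors are needed.
So 2 colors are not enough.

No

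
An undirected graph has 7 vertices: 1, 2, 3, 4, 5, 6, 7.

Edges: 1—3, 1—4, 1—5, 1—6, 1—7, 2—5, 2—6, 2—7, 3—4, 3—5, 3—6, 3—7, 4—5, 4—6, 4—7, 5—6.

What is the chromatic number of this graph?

1, 3, 4, 5, 6 form a clique, so at least 5 colors are needed.
5 colors suffice: color red → {2, 4}; color blue → {1}; color green → {3}; color yellow → {5, 7}; color purple → {6}. Every edge joins two different colors.

5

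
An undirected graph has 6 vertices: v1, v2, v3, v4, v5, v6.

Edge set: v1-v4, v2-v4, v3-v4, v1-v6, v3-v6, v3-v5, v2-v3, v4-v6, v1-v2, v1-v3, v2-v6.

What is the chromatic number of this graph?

v1, v2, v3, v4, v6 form a clique, so at least 5 colors are needed.
5 colors suffice: color R → {v3}; color B → {v4, v5}; color G → {v2}; color Y → {v1}; color P → {v6}. No two adjacent vertices share a color.

5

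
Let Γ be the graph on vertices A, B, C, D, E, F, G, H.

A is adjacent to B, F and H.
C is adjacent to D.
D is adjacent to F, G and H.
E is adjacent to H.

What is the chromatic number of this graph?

2

A and F are adjacent, so at least 2 colors are needed.
2 colors suffice: color 1 → {A, D, E}; color 2 → {B, C, F, G, H}. Every edge joins two different colors.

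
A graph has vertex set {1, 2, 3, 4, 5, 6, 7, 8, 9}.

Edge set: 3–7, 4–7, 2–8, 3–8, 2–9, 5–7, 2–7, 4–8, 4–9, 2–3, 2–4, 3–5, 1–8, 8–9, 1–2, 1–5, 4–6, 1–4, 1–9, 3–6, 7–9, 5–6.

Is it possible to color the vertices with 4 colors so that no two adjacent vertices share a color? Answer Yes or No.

1, 2, 4, 8, 9 form a clique, so at least 5 colors are needed.
So 4 colors are not enough.

No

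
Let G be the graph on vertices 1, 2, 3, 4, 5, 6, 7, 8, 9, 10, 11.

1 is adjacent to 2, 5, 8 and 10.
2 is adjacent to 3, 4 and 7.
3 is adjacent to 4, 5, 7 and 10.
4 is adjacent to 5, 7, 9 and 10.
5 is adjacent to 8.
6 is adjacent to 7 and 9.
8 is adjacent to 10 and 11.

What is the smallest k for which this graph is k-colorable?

2, 3, 4, 7 are pairwise adjacent (a clique of size 4), so at least 4 colors are needed.
4 colors suffice: color red → {1, 4, 6, 11}; color blue → {3, 8, 9}; color green → {2, 5, 10}; color yellow → {7}. Every edge joins two different colors.

4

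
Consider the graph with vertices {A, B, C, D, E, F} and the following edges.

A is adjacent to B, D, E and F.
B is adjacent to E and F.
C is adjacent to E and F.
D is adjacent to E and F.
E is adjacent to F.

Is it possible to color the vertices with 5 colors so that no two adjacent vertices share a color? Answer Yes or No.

Yes

The chromatic number is 4. A, B, E, F form a clique, so at least 4 colors are needed.
One proper 4-coloring: A=3, B=4, C=3, D=4, E=2, F=1.
Since 5 ≥ 4, a proper 5-coloring certainly exists.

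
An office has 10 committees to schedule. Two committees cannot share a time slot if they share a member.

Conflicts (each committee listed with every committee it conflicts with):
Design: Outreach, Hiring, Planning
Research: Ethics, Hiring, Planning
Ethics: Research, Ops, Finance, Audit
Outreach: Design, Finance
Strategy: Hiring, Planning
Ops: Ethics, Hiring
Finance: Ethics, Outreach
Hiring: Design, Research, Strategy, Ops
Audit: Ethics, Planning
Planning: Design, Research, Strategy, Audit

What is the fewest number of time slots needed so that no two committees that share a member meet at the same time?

Design and Outreach conflict, so at least 2 time slots are needed.
2 time slots suffice: time slot 1 → {Ethics, Outreach, Hiring, Planning}; time slot 2 → {Design, Research, Strategy, Ops, Finance, Audit}. Every pair that conflicts lands in different time slots.

2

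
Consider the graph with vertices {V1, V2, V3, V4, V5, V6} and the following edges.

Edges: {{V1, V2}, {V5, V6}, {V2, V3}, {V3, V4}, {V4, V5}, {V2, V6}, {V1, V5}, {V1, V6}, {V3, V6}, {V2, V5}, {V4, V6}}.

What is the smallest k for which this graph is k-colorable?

4

V1, V2, V5, V6 form a clique, so at least 4 colors are needed.
A valid assignment using 4 colors: V1=4, V2=2, V3=3, V4=2, V5=3, V6=1. Each edge has distinct colors on its endpoints.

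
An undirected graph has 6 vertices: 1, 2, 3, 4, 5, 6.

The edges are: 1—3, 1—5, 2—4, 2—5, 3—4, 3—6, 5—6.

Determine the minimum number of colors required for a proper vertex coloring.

The cycle 6-3-4-2-5-6 has odd length 5, so it cannot be 2-colored; at least 3 colors are needed.
3 colors suffice: 1=b, 2=c, 3=a, 4=b, 5=a, 6=b. No two adjacent vertices share a color.

3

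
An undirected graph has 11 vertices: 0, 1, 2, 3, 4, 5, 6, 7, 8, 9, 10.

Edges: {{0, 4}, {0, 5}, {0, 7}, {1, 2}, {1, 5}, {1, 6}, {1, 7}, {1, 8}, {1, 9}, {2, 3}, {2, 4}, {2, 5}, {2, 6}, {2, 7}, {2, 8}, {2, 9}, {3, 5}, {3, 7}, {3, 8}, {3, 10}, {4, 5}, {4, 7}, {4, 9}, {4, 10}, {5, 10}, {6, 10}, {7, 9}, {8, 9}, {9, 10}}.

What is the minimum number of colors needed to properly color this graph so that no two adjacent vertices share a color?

1, 2, 7, 9 are mutually adjacent (a clique of size 4), so at least 4 colors are needed.
4 colors suffice: 0=red, 1=green, 2=red, 3=green, 4=green, 5=blue, 6=blue, 7=blue, 8=blue, 9=yellow, 10=red. No two adjacent vertices share a color.

4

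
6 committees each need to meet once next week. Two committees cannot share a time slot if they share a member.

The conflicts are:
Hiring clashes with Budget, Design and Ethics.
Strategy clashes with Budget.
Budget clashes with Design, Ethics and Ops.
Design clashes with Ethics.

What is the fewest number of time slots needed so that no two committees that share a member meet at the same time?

Hiring, Budget, Design, Ethics all conflict with each other, so at least 4 time slots are needed.
A valid assignment using 4 time slots: Hiring=2, Strategy=2, Budget=1, Design=3, Ethics=4, Ops=2. No two conflicting committees share a time slot.

4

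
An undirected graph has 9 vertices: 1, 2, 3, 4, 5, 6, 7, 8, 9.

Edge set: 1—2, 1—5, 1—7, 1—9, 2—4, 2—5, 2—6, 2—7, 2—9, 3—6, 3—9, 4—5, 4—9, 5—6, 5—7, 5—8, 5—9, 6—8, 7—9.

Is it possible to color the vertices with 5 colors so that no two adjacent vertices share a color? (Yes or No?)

The chromatic number is 5. 1, 2, 5, 7, 9 are mutually adjacent (a clique of size 5), so at least 5 colors are needed.
5 colors suffice: color a → {3, 5}; color b → {6, 9}; color c → {2, 8}; color d → {1, 4}; color e → {7}.
That is already a proper 5-coloring.

Yes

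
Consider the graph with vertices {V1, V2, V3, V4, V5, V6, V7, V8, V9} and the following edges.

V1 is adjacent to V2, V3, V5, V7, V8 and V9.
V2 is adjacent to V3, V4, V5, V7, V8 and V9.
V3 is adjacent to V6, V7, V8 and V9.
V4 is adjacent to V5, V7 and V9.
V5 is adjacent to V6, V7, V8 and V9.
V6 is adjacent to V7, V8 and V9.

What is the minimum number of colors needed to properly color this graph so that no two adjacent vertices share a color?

4

V2, V4, V5, V7 are mutually adjacent (a clique of size 4), so at least 4 colors are needed.
One proper 4-coloring: V1=4, V2=2, V3=1, V4=4, V5=1, V6=2, V7=3, V8=3, V9=3. Every edge joins two different colors.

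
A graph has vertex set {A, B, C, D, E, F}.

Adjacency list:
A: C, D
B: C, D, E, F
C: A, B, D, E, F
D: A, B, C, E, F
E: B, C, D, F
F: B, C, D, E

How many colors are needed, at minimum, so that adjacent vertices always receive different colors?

B, C, D, E, F form a clique, so at least 5 colors are needed.
A valid assignment using 5 colors: A=green, B=green, C=red, D=blue, E=purple, F=yellow. No two adjacent vertices share a color.

5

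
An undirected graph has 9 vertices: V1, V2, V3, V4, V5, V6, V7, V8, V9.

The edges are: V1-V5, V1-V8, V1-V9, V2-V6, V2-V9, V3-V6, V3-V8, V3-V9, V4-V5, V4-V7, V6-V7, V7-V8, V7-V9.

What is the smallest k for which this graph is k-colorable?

The cycle V4-V7-V9-V1-V5-V4 has odd length 5, so it cannot be 2-colored; at least 3 colors are needed.
3 colors suffice: V1=B, V2=B, V3=B, V4=R, V5=G, V6=R, V7=B, V8=R, V9=R. No two adjacent vertices share a color.

3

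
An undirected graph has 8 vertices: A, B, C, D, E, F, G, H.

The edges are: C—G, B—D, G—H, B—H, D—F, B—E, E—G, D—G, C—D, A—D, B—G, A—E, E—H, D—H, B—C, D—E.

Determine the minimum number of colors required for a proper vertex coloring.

B, D, E, G, H are mutually adjacent (a clique of size 5), so at least 5 colors are needed.
5 colors suffice: color red → {D}; color blue → {C, E, F}; color green → {A, B}; color yellow → {G}; color purple → {H}. Each edge has distinct colors on its endpoints.

5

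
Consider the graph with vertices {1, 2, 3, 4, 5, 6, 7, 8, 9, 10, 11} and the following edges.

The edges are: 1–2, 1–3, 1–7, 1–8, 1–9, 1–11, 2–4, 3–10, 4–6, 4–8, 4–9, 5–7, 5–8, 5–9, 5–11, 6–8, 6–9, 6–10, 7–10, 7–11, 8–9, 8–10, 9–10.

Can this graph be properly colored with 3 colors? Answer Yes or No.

No

6, 8, 9, 10 form a clique, so at least 4 colors are needed.
So 3 colors are not enough.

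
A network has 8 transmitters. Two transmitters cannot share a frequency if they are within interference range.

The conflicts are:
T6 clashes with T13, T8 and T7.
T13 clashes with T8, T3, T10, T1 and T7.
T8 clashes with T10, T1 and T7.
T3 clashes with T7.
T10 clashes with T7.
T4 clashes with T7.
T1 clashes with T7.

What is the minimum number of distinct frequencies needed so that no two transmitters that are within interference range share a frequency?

T6, T13, T8, T7 pairwise conflict, so at least 4 frequencies are needed.
A valid assignment using 4 frequencies: T6=4, T13=2, T8=3, T3=3, T10=4, T4=2, T1=4, T7=1. Each listed conflict is separated.

4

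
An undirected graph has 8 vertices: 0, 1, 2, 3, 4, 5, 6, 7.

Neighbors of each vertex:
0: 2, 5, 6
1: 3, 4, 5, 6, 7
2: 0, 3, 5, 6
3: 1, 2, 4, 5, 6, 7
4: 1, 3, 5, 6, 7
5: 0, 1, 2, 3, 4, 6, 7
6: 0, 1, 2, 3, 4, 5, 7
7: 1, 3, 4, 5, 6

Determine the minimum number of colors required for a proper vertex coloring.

6

1, 3, 4, 5, 6, 7 are mutually adjacent (a clique of size 6), so at least 6 colors are needed.
6 colors suffice: 0=c, 1=d, 2=d, 3=c, 4=f, 5=a, 6=b, 7=e. Each edge has distinct colors on its endpoints.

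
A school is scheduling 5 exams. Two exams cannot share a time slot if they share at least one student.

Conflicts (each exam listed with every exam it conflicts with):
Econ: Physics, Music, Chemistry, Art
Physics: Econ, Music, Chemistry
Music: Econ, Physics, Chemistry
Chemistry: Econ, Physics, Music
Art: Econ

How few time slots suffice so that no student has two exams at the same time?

Econ, Physics, Music, Chemistry are mutually in conflict, so at least 4 time slots are needed.
4 time slots suffice: time slot 1 → {Econ}; time slot 2 → {Physics, Art}; time slot 3 → {Music}; time slot 4 → {Chemistry}. Every pair that conflicts lands in different time slots.

4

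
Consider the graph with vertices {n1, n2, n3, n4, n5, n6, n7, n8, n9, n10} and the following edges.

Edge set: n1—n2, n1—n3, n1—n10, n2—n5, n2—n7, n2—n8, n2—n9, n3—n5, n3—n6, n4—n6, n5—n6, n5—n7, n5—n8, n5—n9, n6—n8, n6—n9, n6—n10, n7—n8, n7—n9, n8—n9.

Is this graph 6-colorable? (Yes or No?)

Yes

The chromatic number is 5. n2, n5, n7, n8, n9 are pairwise adjacent (a clique of size 5), so at least 5 colors are needed.
5 colors suffice: color red → {n2, n6}; color blue → {n1, n4, n5}; color green → {n3, n9, n10}; color yellow → {n8}; color purple → {n7}.
Since 6 ≥ 5, a proper 6-coloring certainly exists.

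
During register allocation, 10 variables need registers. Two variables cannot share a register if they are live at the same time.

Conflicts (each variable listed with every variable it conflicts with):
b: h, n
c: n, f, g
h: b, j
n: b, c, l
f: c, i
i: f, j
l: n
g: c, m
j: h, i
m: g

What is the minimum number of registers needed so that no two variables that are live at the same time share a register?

3

The cycle b-h-j-i-f-c-n-b has odd length 7, so it cannot be 2-colored; at least 3 registers are needed.
3 registers suffice: register 1 → {h, n, i, g}; register 2 → {b, c, l, j, m}; register 3 → {f}. No two conflicting variables share a register.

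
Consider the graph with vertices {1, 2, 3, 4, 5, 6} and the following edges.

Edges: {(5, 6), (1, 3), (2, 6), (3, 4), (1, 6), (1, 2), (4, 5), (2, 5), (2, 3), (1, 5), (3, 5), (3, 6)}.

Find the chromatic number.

5

1, 2, 3, 5, 6 form a clique, so at least 5 colors are needed.
A valid assignment using 5 colors: 1=e, 2=c, 3=a, 4=c, 5=b, 6=d. Each edge has distinct colors on its endpoints.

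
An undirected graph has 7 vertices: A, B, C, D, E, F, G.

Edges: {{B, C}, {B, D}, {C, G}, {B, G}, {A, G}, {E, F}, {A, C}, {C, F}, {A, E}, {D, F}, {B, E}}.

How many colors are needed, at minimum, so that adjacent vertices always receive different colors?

3

B, C, G are mutually adjacent, so at least 3 colors are needed.
One proper 3-coloring: A=1, B=1, C=2, D=2, E=2, F=1, G=3. Each edge has distinct colors on its endpoints.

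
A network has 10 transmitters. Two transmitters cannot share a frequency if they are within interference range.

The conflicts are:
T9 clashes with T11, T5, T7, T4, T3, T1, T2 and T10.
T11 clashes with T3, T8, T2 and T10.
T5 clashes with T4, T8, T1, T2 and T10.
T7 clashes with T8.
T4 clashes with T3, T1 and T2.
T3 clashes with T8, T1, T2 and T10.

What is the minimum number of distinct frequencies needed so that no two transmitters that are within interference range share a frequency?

T9, T11, T3, T10 pairwise conflict, so at least 4 frequencies are needed.
Using 4 frequencies: T9=1, T11=3, T5=2, T7=2, T4=3, T3=2, T8=1, T1=4, T2=4, T10=4. Each listed conflict is separated.

4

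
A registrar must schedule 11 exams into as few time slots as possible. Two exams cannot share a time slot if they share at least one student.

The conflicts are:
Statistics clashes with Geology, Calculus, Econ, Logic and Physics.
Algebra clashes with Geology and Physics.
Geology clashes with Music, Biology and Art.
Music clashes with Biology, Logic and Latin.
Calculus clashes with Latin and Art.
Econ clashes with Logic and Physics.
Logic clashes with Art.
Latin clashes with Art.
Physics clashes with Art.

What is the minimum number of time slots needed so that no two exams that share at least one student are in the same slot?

Geology, Music, Biology all conflict with each other, so at least 3 time slots are needed.
3 time slots suffice: time slot 1 → {Statistics, Algebra, Music, Art}; time slot 2 → {Geology, Calculus, Logic, Physics}; time slot 3 → {Biology, Econ, Latin}. Every pair that conflicts lands in different time slots.

3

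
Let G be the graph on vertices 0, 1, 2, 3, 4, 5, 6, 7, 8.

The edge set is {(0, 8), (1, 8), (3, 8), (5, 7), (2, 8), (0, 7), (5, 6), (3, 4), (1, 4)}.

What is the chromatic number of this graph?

1 and 8 are adjacent, so at least 2 colors are needed.
2 colors suffice: color a → {4, 6, 7, 8}; color b → {0, 1, 2, 3, 5}. Each edge has distinct colors on its endpoints.

2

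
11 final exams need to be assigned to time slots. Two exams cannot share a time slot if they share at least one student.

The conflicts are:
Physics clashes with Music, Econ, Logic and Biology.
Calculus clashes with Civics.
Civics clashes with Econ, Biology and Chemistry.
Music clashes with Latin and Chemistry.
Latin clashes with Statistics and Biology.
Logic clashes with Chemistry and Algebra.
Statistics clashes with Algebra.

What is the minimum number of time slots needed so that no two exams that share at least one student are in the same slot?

The cycle Chemistry-Music-Latin-Biology-Civics-Chemistry has odd length 5, so it cannot be 2-colored; at least 3 time slots are needed.
3 time slots suffice: time slot 1 → {Physics, Civics, Latin, Algebra}; time slot 2 → {Calculus, Econ, Statistics, Biology, Chemistry}; time slot 3 → {Music, Logic}. Each listed conflict is separated.

3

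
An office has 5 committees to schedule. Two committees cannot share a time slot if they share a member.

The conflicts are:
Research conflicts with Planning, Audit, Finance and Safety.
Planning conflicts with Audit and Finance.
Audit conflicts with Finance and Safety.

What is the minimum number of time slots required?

Research, Planning, Audit, Finance all conflict with each other, so at least 4 time slots are needed.
4 time slots suffice: Research=1, Planning=3, Audit=2, Finance=4, Safety=3. Every pair that conflicts lands in different time slots.

4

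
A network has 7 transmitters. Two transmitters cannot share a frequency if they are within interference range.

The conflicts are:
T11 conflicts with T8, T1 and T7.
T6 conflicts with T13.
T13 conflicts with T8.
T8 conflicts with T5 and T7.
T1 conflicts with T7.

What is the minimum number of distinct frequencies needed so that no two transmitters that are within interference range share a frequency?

3

T11, T1, T7 are mutually in conflict, so at least 3 frequencies are needed.
A valid assignment using 3 frequencies: T11=2, T6=1, T13=2, T8=1, T1=1, T5=2, T7=3. Every pair that conflicts lands in different frequencies.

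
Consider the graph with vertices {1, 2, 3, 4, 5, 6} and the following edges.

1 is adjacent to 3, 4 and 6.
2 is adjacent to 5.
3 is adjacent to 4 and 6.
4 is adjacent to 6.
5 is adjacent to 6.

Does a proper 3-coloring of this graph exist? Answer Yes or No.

1, 3, 4, 6 form a clique, so at least 4 colors are needed.
So 3 colors are not enough.

No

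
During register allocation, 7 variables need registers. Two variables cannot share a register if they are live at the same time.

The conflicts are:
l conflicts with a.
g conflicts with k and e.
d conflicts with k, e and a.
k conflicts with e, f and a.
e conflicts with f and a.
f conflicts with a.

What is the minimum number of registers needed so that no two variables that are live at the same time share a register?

4

d, k, e, a all conflict with each other, so at least 4 registers are needed.
4 registers suffice: register 1 → {l, e}; register 2 → {k}; register 3 → {g, a}; register 4 → {d, f}. Each listed conflict is separated.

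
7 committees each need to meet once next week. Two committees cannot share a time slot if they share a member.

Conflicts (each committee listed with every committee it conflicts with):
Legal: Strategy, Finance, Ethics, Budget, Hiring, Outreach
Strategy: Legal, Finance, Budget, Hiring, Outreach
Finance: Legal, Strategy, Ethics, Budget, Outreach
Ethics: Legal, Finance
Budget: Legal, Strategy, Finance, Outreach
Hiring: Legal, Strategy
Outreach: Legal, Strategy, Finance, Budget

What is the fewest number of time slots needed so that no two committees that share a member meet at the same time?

5

Legal, Strategy, Finance, Budget, Outreach are mutually in conflict, so at least 5 time slots are needed.
A valid assignment using 5 time slots: Legal=1, Strategy=2, Finance=3, Ethics=2, Budget=5, Hiring=3, Outreach=4. Each listed conflict is separated.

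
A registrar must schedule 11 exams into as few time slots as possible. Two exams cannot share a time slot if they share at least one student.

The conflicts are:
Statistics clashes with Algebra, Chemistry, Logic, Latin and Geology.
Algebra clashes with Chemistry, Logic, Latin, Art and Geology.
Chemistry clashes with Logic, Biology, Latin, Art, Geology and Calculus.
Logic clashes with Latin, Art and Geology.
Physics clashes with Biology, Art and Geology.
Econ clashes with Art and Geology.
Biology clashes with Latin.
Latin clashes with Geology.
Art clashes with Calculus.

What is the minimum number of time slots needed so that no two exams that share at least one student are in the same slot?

Statistics, Algebra, Chemistry, Logic, Latin, Geology all conflict with each other, so at least 6 time slots are needed.
A valid assignment using 6 time slots: Statistics=6, Algebra=3, Chemistry=1, Logic=4, Physics=1, Econ=1, Biology=2, Latin=5, Art=2, Geology=2, Calculus=3. No two conflicting exams share a time slot.

6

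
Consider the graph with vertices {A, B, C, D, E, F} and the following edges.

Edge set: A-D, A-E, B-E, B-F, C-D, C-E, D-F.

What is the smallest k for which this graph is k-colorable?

3

The cycle C-D-F-B-E-C has odd length 5, so it cannot be 2-colored; at least 3 colors are needed.
A valid assignment using 3 colors: A=2, B=3, C=2, D=1, E=1, F=2. Each edge has distinct colors on its endpoints.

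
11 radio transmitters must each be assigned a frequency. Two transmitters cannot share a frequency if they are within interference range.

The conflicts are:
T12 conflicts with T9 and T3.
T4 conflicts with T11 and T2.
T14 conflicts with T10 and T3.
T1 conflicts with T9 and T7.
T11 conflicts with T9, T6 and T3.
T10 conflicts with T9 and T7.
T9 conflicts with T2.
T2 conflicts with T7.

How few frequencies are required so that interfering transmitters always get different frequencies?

3

The cycle T10-T9-T11-T3-T14-T10 has odd length 5, so it cannot be 2-colored; at least 3 frequencies are needed.
3 frequencies suffice: frequency 1 → {T4, T9, T7, T6, T3}; frequency 2 → {T12, T1, T11, T10, T2}; frequency 3 → {T14}. Every pair that conflicts lands in different frequencies.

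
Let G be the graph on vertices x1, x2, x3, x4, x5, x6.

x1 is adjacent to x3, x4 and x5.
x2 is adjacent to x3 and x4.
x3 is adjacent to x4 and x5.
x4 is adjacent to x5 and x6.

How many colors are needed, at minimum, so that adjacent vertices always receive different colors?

x1, x3, x4, x5 are mutually adjacent (a clique of size 4), so at least 4 colors are needed.
4 colors suffice: color red → {x4}; color blue → {x3, x6}; color green → {x2, x5}; color yellow → {x1}. Each edge has distinct colors on its endpoints.

4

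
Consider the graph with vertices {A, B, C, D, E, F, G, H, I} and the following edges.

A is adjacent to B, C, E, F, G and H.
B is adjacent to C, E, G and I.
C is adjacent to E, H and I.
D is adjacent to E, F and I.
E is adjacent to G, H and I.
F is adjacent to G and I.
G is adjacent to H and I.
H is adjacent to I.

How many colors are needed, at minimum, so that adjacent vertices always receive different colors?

4

C, E, H, I are mutually adjacent (a clique of size 4), so at least 4 colors are needed.
A valid assignment using 4 colors: A=red, B=yellow, C=green, D=green, E=blue, F=blue, G=green, H=yellow, I=red. Every edge joins two different colors.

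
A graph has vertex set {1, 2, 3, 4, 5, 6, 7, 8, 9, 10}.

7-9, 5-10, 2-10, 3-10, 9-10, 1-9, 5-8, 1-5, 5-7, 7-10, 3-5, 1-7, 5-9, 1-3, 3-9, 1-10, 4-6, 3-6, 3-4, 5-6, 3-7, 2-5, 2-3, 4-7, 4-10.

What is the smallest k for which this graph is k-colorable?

6

1, 3, 5, 7, 9, 10 form a clique, so at least 6 colors are needed.
One proper 6-coloring: 1=purple, 2=yellow, 3=blue, 4=red, 5=red, 6=green, 7=yellow, 8=blue, 9=orange, 10=green. Every edge joins two different colors.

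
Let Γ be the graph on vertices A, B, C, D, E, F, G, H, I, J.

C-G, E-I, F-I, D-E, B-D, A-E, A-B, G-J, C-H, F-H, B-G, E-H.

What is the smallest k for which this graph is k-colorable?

B and D are adjacent, so at least 2 colors are needed.
2 colors suffice: color 1 → {B, C, E, F, J}; color 2 → {A, D, G, H, I}. No two adjacent vertices share a color.

2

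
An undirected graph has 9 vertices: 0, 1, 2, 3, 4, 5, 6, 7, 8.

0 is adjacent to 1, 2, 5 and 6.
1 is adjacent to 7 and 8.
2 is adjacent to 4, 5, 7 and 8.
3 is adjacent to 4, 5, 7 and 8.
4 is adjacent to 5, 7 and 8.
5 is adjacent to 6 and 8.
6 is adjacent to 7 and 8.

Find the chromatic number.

3, 4, 5, 8 are pairwise adjacent (a clique of size 4), so at least 4 colors are needed.
4 colors suffice: color red → {5, 7}; color blue → {0, 8}; color green → {1, 4, 6}; color yellow → {2, 3}. Every edge joins two different colors.

4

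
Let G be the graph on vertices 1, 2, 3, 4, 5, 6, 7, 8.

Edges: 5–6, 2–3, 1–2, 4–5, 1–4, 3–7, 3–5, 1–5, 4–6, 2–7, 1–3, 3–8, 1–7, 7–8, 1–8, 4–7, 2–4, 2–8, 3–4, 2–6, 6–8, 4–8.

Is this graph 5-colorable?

No

1, 2, 3, 4, 7, 8 are pairwise adjacent (a clique of size 6), so at least 6 colors are needed.
So 5 colors are not enough.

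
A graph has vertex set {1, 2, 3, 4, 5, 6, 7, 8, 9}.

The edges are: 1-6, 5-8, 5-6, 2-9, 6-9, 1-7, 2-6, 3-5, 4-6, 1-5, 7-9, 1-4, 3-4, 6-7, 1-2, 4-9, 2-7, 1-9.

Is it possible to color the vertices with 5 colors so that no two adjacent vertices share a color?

Yes

The chromatic number is 5. 1, 2, 6, 7, 9 form a clique, so at least 5 colors are needed.
5 colors suffice: color red → {3, 6, 8}; color blue → {1}; color green → {5, 9}; color yellow → {4, 7}; color purple → {2}.
That is already a proper 5-coloring.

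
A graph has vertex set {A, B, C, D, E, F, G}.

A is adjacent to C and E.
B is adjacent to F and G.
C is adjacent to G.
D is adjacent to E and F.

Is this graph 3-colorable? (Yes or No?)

Yes

The chromatic number is 3. The cycle A-C-G-B-F-D-E-A has odd length 7, so it cannot be 2-colored; at least 3 colors are needed.
3 colors suffice: A=red, B=red, C=green, D=red, E=blue, F=blue, G=blue.
That is already a proper 3-coloring.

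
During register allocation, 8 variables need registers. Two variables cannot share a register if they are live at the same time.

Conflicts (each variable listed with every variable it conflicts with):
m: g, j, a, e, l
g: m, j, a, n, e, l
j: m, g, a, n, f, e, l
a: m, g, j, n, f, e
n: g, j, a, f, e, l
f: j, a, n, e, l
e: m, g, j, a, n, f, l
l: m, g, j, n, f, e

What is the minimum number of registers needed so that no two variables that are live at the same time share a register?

5

m, g, j, e, l all conflict with each other, so at least 5 registers are needed.
A valid assignment using 5 registers: m=5, g=3, j=2, a=4, n=5, f=3, e=1, l=4. Every pair that conflicts lands in different registers.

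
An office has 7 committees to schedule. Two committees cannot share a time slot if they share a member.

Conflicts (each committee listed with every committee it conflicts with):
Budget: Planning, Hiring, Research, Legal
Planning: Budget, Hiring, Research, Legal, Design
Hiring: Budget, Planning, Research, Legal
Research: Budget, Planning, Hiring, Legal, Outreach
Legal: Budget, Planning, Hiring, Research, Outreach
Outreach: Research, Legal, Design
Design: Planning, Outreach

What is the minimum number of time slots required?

Budget, Planning, Hiring, Research, Legal pairwise conflict, so at least 5 time slots are needed.
5 time slots suffice: time slot 1 → {Legal, Design}; time slot 2 → {Research}; time slot 3 → {Planning, Outreach}; time slot 4 → {Budget}; time slot 5 → {Hiring}. Every pair that conflicts lands in different time slots.

5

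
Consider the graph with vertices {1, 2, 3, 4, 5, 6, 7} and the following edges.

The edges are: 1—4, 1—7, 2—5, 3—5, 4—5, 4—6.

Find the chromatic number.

4 and 6 are adjacent, so at least 2 colors are needed.
A valid assignment using 2 colors: 1=red, 2=blue, 3=blue, 4=blue, 5=red, 6=red, 7=blue. Each edge has distinct colors on its endpoints.

2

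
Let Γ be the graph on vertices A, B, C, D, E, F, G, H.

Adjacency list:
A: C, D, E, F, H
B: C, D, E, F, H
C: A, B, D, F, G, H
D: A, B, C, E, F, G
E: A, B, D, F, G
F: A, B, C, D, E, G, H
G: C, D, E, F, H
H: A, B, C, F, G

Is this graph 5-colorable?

The chromatic number is 4. C, F, G, H are mutually adjacent (a clique of size 4), so at least 4 colors are needed.
4 colors suffice: color 1 → {F}; color 2 → {C, E}; color 3 → {D, H}; color 4 → {A, B, G}.
Since 5 ≥ 4, a proper 5-coloring certainly exists.

Yes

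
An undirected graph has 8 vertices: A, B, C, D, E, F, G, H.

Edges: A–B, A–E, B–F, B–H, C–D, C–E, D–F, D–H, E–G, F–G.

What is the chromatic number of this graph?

3

The cycle E-G-F-D-C-E has odd length 5, so it cannot be 2-colored; at least 3 colors are needed.
A valid assignment using 3 colors: A=green, B=blue, C=green, D=blue, E=red, F=red, G=blue, H=red. Each edge has distinct colors on its endpoints.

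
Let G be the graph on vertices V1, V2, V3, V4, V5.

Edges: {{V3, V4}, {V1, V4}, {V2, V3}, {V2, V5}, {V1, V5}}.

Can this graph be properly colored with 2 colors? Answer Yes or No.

No

The cycle V5-V1-V4-V3-V2-V5 has odd length 5, so it cannot be 2-colored; at least 3 colors are needed.
So 2 colors are not enough.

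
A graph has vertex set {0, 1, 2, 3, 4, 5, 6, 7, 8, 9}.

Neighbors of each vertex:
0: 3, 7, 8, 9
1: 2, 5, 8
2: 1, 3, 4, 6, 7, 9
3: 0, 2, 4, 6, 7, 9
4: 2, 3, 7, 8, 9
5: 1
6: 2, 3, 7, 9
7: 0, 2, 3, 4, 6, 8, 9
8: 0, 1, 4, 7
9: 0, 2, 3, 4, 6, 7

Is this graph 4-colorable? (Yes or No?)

2, 3, 6, 7, 9 form a clique, so at least 5 colors are needed.
So 4 colors are not enough.

No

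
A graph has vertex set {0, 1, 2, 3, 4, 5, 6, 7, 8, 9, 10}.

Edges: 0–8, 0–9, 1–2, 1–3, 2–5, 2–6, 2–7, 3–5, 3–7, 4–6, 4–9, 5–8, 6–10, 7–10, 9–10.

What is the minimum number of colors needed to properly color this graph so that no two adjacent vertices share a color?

The cycle 9-10-6-2-5-8-0-9 has odd length 7, so it cannot be 2-colored; at least 3 colors are needed.
3 colors suffice: 0=b, 1=b, 2=a, 3=a, 4=c, 5=b, 6=b, 7=b, 8=a, 9=a, 10=c. Every edge joins two different colors.

3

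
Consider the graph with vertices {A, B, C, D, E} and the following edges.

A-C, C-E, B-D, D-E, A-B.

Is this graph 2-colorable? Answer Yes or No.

The cycle E-C-A-B-D-E has odd length 5, so it cannot be 2-colored; at least 3 colors are needed.
So 2 colors are not enough.

No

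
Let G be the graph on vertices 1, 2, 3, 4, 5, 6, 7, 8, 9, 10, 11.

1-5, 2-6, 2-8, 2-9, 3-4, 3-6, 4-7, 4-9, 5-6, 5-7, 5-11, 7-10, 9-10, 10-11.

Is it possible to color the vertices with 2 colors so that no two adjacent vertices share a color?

The cycle 3-6-2-9-4-3 has odd length 5, so it cannot be 2-colored; at least 3 colors are needed.
So 2 colors are not enough.

No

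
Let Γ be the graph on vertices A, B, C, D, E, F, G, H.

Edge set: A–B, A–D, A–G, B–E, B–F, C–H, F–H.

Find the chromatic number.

2

F and H are adjacent, so at least 2 colors are needed.
A valid assignment using 2 colors: A=blue, B=red, C=blue, D=red, E=blue, F=blue, G=red, H=red. Each edge has distinct colors on its endpoints.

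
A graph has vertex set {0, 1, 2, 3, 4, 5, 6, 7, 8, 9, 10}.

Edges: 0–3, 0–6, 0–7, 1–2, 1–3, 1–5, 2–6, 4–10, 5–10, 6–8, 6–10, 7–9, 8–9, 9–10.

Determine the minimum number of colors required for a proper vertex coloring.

The cycle 0-6-2-1-3-0 has odd length 5, so it cannot be 2-colored; at least 3 colors are needed.
One proper 3-coloring: 0=red, 1=red, 2=green, 3=blue, 4=blue, 5=blue, 6=blue, 7=green, 8=red, 9=blue, 10=red. No two adjacent vertices share a color.

3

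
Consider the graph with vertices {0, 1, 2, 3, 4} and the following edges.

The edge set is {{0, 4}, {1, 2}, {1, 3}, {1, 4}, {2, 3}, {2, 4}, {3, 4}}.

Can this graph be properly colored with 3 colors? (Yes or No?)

No

1, 2, 3, 4 are mutually adjacent (a clique of size 4), so at least 4 colors are needed.
So 3 colors are not enough.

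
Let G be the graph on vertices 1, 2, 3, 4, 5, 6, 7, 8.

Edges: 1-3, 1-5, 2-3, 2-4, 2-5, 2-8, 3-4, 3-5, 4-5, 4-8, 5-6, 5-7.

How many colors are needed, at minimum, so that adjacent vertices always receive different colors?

4

2, 3, 4, 5 are mutually adjacent (a clique of size 4), so at least 4 colors are needed.
4 colors suffice: 1=blue, 2=yellow, 3=green, 4=blue, 5=red, 6=blue, 7=blue, 8=red. Every edge joins two different colors.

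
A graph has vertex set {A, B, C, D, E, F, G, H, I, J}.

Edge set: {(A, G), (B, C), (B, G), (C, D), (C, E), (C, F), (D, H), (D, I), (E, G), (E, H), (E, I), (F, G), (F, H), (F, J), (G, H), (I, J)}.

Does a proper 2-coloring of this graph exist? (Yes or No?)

E, G, H form a triangle, so at least 3 colors are needed.
So 2 colors are not enough.

No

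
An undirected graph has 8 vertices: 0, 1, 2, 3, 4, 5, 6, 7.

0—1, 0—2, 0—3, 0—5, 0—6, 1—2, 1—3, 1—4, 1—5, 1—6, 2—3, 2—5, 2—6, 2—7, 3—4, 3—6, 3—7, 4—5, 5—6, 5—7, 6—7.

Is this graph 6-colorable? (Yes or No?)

The chromatic number is 5. 0, 1, 2, 3, 6 are pairwise adjacent (a clique of size 5), so at least 5 colors are needed.
5 colors suffice: color a → {3, 5}; color b → {2, 4}; color c → {1, 7}; color d → {6}; color e → {0}.
Since 6 ≥ 5, a proper 6-coloring certainly exists.

Yes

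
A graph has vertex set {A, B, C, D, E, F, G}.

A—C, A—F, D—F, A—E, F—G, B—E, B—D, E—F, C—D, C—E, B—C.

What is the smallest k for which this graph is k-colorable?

3

B, C, D are mutually adjacent, so at least 3 colors are needed.
3 colors suffice: color red → {C, F}; color blue → {D, E, G}; color green → {A, B}. Every edge joins two different colors.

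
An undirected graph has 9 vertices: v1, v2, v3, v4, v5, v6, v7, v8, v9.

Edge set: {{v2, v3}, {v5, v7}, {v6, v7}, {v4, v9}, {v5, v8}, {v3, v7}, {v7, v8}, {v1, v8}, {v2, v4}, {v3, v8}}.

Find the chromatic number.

v3, v7, v8 are pairwise adjacent, so at least 3 colors are needed.
3 colors suffice: v1=2, v2=2, v3=3, v4=1, v5=3, v6=1, v7=2, v8=1, v9=2. Each edge has distinct colors on its endpoints.

3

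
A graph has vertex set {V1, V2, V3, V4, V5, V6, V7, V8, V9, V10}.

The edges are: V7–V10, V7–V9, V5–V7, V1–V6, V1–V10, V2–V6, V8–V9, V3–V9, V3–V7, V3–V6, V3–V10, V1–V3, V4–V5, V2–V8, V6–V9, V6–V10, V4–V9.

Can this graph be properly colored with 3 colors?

No

V1, V3, V6, V10 are mutually adjacent (a clique of size 4), so at least 4 colors are needed.
So 3 colors are not enough.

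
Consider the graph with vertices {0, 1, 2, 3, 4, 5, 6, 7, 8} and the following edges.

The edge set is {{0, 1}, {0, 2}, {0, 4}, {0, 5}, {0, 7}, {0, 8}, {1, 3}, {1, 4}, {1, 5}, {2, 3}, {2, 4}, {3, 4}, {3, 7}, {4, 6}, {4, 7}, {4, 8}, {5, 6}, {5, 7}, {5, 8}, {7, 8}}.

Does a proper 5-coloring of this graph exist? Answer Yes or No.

The chromatic number is 4. 0, 5, 7, 8 are mutually adjacent (a clique of size 4), so at least 4 colors are needed.
4 colors suffice: 0=b, 1=c, 2=c, 3=b, 4=a, 5=a, 6=b, 7=c, 8=d.
Since 5 ≥ 4, a proper 5-coloring certainly exists.

Yes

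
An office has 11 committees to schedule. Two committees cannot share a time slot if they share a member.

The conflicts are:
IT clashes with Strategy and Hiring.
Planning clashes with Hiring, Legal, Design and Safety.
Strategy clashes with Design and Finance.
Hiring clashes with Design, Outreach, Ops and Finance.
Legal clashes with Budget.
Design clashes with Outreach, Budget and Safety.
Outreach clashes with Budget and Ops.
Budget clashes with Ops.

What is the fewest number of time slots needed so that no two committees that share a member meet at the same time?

Hiring, Outreach, Ops all conflict with each other, so at least 3 time slots are needed.
3 time slots suffice: IT=2, Planning=3, Strategy=1, Hiring=1, Legal=2, Design=2, Outreach=3, Budget=1, Ops=2, Finance=2, Safety=1. Every pair that conflicts lands in different time slots.

3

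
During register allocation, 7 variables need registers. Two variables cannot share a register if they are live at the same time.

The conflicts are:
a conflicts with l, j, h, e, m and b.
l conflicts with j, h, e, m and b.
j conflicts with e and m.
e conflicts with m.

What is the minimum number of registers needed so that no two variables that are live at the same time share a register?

5

a, l, j, e, m all conflict with each other, so at least 5 registers are needed.
5 registers suffice: register 1 → {l}; register 2 → {a}; register 3 → {h, m, b}; register 4 → {j}; register 5 → {e}. No two conflicting variables share a register.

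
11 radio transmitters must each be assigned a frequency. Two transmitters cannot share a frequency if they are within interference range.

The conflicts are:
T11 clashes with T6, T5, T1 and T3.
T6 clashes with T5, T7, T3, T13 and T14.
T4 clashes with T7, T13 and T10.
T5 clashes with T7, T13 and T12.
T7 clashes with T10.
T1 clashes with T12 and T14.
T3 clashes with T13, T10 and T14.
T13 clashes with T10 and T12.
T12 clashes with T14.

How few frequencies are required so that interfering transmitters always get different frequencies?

T6, T3, T14 pairwise conflict, so at least 3 frequencies are needed.
Using 3 frequencies: T11=2, T6=1, T4=3, T5=3, T7=2, T1=3, T3=3, T13=2, T10=1, T12=1, T14=2. Every pair that conflicts lands in different frequencies.

3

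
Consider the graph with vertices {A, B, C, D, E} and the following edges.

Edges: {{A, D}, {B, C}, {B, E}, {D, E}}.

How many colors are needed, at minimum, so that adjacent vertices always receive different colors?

2

B and C are adjacent, so at least 2 colors are needed.
2 colors suffice: color red → {A, C, E}; color blue → {B, D}. No two adjacent vertices share a color.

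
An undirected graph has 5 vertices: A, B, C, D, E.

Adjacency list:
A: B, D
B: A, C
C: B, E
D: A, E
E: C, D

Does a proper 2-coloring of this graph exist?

The cycle A-D-E-C-B-A has odd length 5, so it cannot be 2-colored; at least 3 colors are needed.
So 2 colors are not enough.

No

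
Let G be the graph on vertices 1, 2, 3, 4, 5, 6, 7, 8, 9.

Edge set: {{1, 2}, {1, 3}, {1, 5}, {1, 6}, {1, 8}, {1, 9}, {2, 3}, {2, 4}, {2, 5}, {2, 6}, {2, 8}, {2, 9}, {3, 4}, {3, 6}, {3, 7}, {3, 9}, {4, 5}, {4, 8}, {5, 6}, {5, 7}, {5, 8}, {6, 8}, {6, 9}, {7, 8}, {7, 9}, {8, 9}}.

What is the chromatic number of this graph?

1, 2, 3, 6, 9 are pairwise adjacent (a clique of size 5), so at least 5 colors are needed.
A valid assignment using 5 colors: 1=yellow, 2=red, 3=blue, 4=green, 5=purple, 6=green, 7=red, 8=blue, 9=purple. Every edge joins two different colors.

5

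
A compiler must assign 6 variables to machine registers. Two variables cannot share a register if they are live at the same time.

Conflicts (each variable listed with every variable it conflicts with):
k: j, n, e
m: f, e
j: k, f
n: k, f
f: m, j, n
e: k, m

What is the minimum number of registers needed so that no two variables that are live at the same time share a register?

3

The cycle e-m-f-n-k-e has odd length 5, so it cannot be 2-colored; at least 3 registers are needed.
3 registers suffice: k=1, m=2, j=2, n=2, f=1, e=3. Each listed conflict is separated.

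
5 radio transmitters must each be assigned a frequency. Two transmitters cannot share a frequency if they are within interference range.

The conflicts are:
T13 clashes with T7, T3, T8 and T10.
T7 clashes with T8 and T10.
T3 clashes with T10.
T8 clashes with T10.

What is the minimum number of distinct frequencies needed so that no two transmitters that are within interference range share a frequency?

T13, T7, T8, T10 all conflict with each other, so at least 4 frequencies are needed.
Using 4 frequencies: T13=1, T7=4, T3=3, T8=3, T10=2. Every pair that conflicts lands in different frequencies.

4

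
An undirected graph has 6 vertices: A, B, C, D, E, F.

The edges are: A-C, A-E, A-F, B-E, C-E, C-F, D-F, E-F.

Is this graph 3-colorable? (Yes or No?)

No

A, C, E, F form a clique, so at least 4 colors are needed.
So 3 colors are not enough.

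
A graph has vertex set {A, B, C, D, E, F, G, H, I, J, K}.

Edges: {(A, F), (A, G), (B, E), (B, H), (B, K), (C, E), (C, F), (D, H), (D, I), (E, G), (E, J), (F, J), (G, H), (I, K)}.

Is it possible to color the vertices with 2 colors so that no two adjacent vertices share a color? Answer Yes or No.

The cycle G-E-J-F-A-G has odd length 5, so it cannot be 2-colored; at least 3 colors are needed.
So 2 colors are not enough.

No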